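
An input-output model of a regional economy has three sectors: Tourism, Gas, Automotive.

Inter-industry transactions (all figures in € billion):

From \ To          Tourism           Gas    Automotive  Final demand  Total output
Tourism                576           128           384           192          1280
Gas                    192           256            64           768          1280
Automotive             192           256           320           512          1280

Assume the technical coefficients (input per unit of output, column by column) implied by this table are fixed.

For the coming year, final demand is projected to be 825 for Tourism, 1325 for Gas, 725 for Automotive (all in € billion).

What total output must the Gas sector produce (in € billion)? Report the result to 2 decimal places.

x_2 = 2386.92

Technical coefficients a_ij = z_ij / X_j:
  a_11 = 576/1280 = 0.45, a_21 = 192/1280 = 0.15, a_31 = 192/1280 = 0.15
  a_12 = 128/1280 = 0.10, a_22 = 256/1280 = 0.20, a_32 = 256/1280 = 0.20
  a_13 = 384/1280 = 0.30, a_23 = 64/1280 = 0.05, a_33 = 320/1280 = 0.25
I − A =
  [   0.55    -0.10    -0.30]
  [  -0.15     0.80    -0.05]
  [  -0.15    -0.20     0.75]
Cofactors of I−A, C_ij = (−1)^(i+j)·(minor ij) (rows/columns in the sector order above):
  C_11 = (0.80)(0.75) − (-0.05)(-0.20) = 0.5900
  C_12 = −[(-0.15)(0.75) − (-0.05)(-0.15)] = 0.1200
  C_13 = (-0.15)(-0.20) − (0.80)(-0.15) = 0.1500
  C_21 = −[(-0.10)(0.75) − (-0.30)(-0.20)] = 0.1350
  C_22 = (0.55)(0.75) − (-0.30)(-0.15) = 0.3675
  C_23 = −[(0.55)(-0.20) − (-0.10)(-0.15)] = 0.1250
  C_31 = (-0.10)(-0.05) − (-0.30)(0.80) = 0.2450
  C_32 = −[(0.55)(-0.05) − (-0.30)(-0.15)] = 0.0725
  C_33 = (0.55)(0.80) − (-0.10)(-0.15) = 0.4250
det(I−A) = Σ_j (I−A)_1j·C_1j = (0.55)(0.5900) + (-0.10)(0.1200) + (-0.30)(0.1500) = 0.2675
adj(I−A) = Cᵀ =
  [ 0.5900   0.1350   0.2450]
  [ 0.1200   0.3675   0.0725]
  [ 0.1500   0.1250   0.4250]
(I − A)⁻¹ = adj(I−A) / det(I−A) ≈
  [   2.2056     0.5047     0.9159]
  [   0.4486     1.3738     0.2710]
  [   0.5607     0.4673     1.5888]
x = (I − A)⁻¹ d = adj(I−A)·d / det(I−A), with det(I−A) = 0.2675:
  x_1 = (0.5900·825 + 0.1350·1325 + 0.2450·725) / 0.2675 = 843.25 / 0.2675 ≈ 3152.34
  x_2 = (0.1200·825 + 0.3675·1325 + 0.0725·725) / 0.2675 = 638.50 / 0.2675 ≈ 2386.92
  x_3 = (0.1500·825 + 0.1250·1325 + 0.4250·725) / 0.2675 = 597.50 / 0.2675 ≈ 2233.64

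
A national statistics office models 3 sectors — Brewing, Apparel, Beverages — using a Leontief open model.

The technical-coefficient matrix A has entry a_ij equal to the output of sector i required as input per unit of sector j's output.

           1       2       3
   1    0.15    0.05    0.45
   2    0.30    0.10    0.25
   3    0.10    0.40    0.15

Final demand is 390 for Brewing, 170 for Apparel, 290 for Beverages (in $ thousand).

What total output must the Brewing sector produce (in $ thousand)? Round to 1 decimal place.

I − A =
  [   0.85    -0.05    -0.45]
  [  -0.30     0.90    -0.25]
  [  -0.10    -0.40     0.85]
Cofactors of I−A, C_ij = (−1)^(i+j)·(minor ij) (rows/columns in the sector order above):
  C_11 = (0.90)(0.85) − (-0.25)(-0.40) = 0.6650
  C_12 = −[(-0.30)(0.85) − (-0.25)(-0.10)] = 0.2800
  C_13 = (-0.30)(-0.40) − (0.90)(-0.10) = 0.2100
  C_21 = −[(-0.05)(0.85) − (-0.45)(-0.40)] = 0.2225
  C_22 = (0.85)(0.85) − (-0.45)(-0.10) = 0.6775
  C_23 = −[(0.85)(-0.40) − (-0.05)(-0.10)] = 0.3450
  C_31 = (-0.05)(-0.25) − (-0.45)(0.90) = 0.4175
  C_32 = −[(0.85)(-0.25) − (-0.45)(-0.30)] = 0.3475
  C_33 = (0.85)(0.90) − (-0.05)(-0.30) = 0.7500
det(I−A) = Σ_j (I−A)_1j·C_1j = (0.85)(0.6650) + (-0.05)(0.2800) + (-0.45)(0.2100) = 0.45675
adj(I−A) = Cᵀ =
  [ 0.6650   0.2225   0.4175]
  [ 0.2800   0.6775   0.3475]
  [ 0.2100   0.3450   0.7500]
(I − A)⁻¹ = adj(I−A) / det(I−A) ≈
  [   1.4559     0.4871     0.9141]
  [   0.6130     1.4833     0.7608]
  [   0.4598     0.7553     1.6420]
x = (I − A)⁻¹ d = adj(I−A)·d / det(I−A), with det(I−A) = 0.45675:
  x_1 = (0.6650·390 + 0.2225·170 + 0.4175·290) / 0.45675 = 418.25 / 0.45675 ≈ 915.7
  x_2 = (0.2800·390 + 0.6775·170 + 0.3475·290) / 0.45675 = 325.15 / 0.45675 ≈ 711.9
  x_3 = (0.2100·390 + 0.3450·170 + 0.7500·290) / 0.45675 = 358.05 / 0.45675 ≈ 783.9

x_1 = 915.7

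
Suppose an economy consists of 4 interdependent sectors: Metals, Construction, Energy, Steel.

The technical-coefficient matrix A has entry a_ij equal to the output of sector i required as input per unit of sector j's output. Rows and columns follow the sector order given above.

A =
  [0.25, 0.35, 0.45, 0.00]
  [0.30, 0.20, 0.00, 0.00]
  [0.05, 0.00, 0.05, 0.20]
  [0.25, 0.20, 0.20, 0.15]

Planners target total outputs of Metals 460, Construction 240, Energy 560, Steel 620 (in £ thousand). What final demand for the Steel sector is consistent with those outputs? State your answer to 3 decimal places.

d_S = 252.000

I − A =
  [   0.75    -0.35    -0.45     0.00]
  [  -0.30     0.80     0.00     0.00]
  [  -0.05     0.00     0.95    -0.20]
  [  -0.25    -0.20    -0.20     0.85]
d = (I − A) x:
  d_M = (+0.75)·460 + (-0.35)·240 + (-0.45)·560 + (+0.00)·620 = 9.000
  d_C = (-0.30)·460 + (+0.80)·240 + (+0.00)·560 + (+0.00)·620 = 54.000
  d_E = (-0.05)·460 + (+0.00)·240 + (+0.95)·560 + (-0.20)·620 = 385.000
  d_S = (-0.25)·460 + (-0.20)·240 + (-0.20)·560 + (+0.85)·620 = 252.000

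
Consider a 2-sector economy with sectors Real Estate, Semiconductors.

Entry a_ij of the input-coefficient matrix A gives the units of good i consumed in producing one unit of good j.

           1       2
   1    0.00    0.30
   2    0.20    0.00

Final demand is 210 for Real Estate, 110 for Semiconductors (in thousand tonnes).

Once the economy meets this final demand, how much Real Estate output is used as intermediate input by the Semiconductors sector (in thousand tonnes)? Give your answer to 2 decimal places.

z_12 = 48.51

I − A =
  [   1.00    -0.30]
  [  -0.20     1.00]
det(I−A) = (1.00)(1.00) − (-0.30)(-0.20) = 0.9400
adj(I−A) = [[1.00, 0.30], [0.20, 1.00]]
(I − A)⁻¹ = adj(I−A) / det(I−A) ≈
  [   1.0638     0.3191]
  [   0.2128     1.0638]
First solve x = (I − A)⁻¹ d = adj(I−A)·d / det(I−A); in particular x_2 = (0.20·210 + 1.00·110) / 0.9400 = 152.00 / 0.9400 ≈ 161.7021.
Intermediate flow from 1 to 2: z_12 = a_12 · x_2 = 0.30 × 152.00 / 0.9400 = 45.60 / 0.9400 ≈ 48.51.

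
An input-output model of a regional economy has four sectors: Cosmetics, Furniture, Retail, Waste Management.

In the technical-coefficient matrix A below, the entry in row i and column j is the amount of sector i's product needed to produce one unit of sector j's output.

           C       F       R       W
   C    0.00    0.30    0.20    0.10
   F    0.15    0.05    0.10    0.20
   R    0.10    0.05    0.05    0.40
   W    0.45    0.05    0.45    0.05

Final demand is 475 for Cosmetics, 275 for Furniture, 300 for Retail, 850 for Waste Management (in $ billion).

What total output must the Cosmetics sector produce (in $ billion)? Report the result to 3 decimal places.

I − A =
  [   1.00    -0.30    -0.20    -0.10]
  [  -0.15     0.95    -0.10    -0.20]
  [  -0.10    -0.05     0.95    -0.40]
  [  -0.45    -0.05    -0.45     0.95]
Compute the cofactors C_ij = (−1)^(i+j)·(3×3 minor ij) of I−A; the adjugate is their transpose:
adj(I−A) = Cᵀ =
  [ 0.665625   0.237250   0.277250   0.236750]
  [ 0.230375   0.620250   0.233750   0.253250]
  [ 0.274875   0.148250   0.779250   0.388250]
  [ 0.457625   0.215250   0.512750   0.831250]
det(I−A) = Σ_j (I−A)_1j·C_1j = (1.00)(0.665625) + (-0.30)(0.230375) + (-0.20)(0.274875) + (-0.10)(0.457625) = 0.495775
(I − A)⁻¹ = adj(I−A) / det(I−A) ≈
  [   1.3426     0.4785     0.5592     0.4775]
  [   0.4647     1.2511     0.4715     0.5108]
  [   0.5544     0.2990     1.5718     0.7831]
  [   0.9230     0.4342     1.0342     1.6767]
x = (I − A)⁻¹ d = adj(I−A)·d / det(I−A), with det(I−A) = 0.495775:
  x_C = (0.665625·475 + 0.237250·275 + 0.277250·300 + 0.236750·850) / 0.495775 = 665.828125 / 0.495775 ≈ 1343.005
  x_F = (0.230375·475 + 0.620250·275 + 0.233750·300 + 0.253250·850) / 0.495775 = 565.384375 / 0.495775 ≈ 1140.405
  x_R = (0.274875·475 + 0.148250·275 + 0.779250·300 + 0.388250·850) / 0.495775 = 735.121875 / 0.495775 ≈ 1482.773
  x_W = (0.457625·475 + 0.215250·275 + 0.512750·300 + 0.831250·850) / 0.495775 = 1136.953125 / 0.495775 ≈ 2293.285

x_C = 1343.005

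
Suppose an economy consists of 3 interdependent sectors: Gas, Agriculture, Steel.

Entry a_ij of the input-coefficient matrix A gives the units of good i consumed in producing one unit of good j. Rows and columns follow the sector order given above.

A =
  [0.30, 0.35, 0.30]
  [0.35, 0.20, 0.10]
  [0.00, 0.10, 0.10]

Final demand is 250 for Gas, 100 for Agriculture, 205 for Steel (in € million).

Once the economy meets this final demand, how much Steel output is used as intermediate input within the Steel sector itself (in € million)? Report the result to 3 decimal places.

I − A =
  [   0.70    -0.35    -0.30]
  [  -0.35     0.80    -0.10]
  [   0.00    -0.10     0.90]
Cofactors of I−A, C_ij = (−1)^(i+j)·(minor ij) (rows/columns in the sector order above):
  C_11 = (0.80)(0.90) − (-0.10)(-0.10) = 0.7100
  C_12 = −[(-0.35)(0.90) − (-0.10)(0.00)] = 0.3150
  C_13 = (-0.35)(-0.10) − (0.80)(0.00) = 0.0350
  C_21 = −[(-0.35)(0.90) − (-0.30)(-0.10)] = 0.3450
  C_22 = (0.70)(0.90) − (-0.30)(0.00) = 0.6300
  C_23 = −[(0.70)(-0.10) − (-0.35)(0.00)] = 0.0700
  C_31 = (-0.35)(-0.10) − (-0.30)(0.80) = 0.2750
  C_32 = −[(0.70)(-0.10) − (-0.30)(-0.35)] = 0.1750
  C_33 = (0.70)(0.80) − (-0.35)(-0.35) = 0.4375
det(I−A) = Σ_j (I−A)_1j·C_1j = (0.70)(0.7100) + (-0.35)(0.3150) + (-0.30)(0.0350) = 0.37625
adj(I−A) = Cᵀ =
  [ 0.7100   0.3450   0.2750]
  [ 0.3150   0.6300   0.1750]
  [ 0.0350   0.0700   0.4375]
(I − A)⁻¹ = adj(I−A) / det(I−A) ≈
  [   1.8870     0.9169     0.7309]
  [   0.8372     1.6744     0.4651]
  [   0.0930     0.1860     1.1628]
First solve x = (I − A)⁻¹ d = adj(I−A)·d / det(I−A); in particular x_3 = (0.0350·250 + 0.0700·100 + 0.4375·205) / 0.37625 = 105.4375 / 0.37625 ≈ 280.23256.
Intermediate flow from 3 to 3: z_33 = a_33 · x_3 = 0.10 × 105.4375 / 0.37625 = 10.54375 / 0.37625 ≈ 28.023.

z_33 = 28.023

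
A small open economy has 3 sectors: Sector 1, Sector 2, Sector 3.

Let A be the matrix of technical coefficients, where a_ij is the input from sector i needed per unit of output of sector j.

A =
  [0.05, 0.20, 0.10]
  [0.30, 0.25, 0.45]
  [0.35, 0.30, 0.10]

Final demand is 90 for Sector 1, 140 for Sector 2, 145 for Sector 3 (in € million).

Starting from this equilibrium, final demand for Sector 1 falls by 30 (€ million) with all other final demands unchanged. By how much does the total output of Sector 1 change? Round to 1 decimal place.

I − A =
  [   0.95    -0.20    -0.10]
  [  -0.30     0.75    -0.45]
  [  -0.35    -0.30     0.90]
Cofactors of I−A, C_ij = (−1)^(i+j)·(minor ij) (rows/columns in the sector order above):
  C_11 = (0.75)(0.90) − (-0.45)(-0.30) = 0.5400
  C_12 = −[(-0.30)(0.90) − (-0.45)(-0.35)] = 0.4275
  C_13 = (-0.30)(-0.30) − (0.75)(-0.35) = 0.3525
  C_21 = −[(-0.20)(0.90) − (-0.10)(-0.30)] = 0.2100
  C_22 = (0.95)(0.90) − (-0.10)(-0.35) = 0.8200
  C_23 = −[(0.95)(-0.30) − (-0.20)(-0.35)] = 0.3550
  C_31 = (-0.20)(-0.45) − (-0.10)(0.75) = 0.1650
  C_32 = −[(0.95)(-0.45) − (-0.10)(-0.30)] = 0.4575
  C_33 = (0.95)(0.75) − (-0.20)(-0.30) = 0.6525
det(I−A) = Σ_j (I−A)_1j·C_1j = (0.95)(0.5400) + (-0.20)(0.4275) + (-0.10)(0.3525) = 0.39225
adj(I−A) = Cᵀ =
  [ 0.5400   0.2100   0.1650]
  [ 0.4275   0.8200   0.4575]
  [ 0.3525   0.3550   0.6525]
(I − A)⁻¹ = adj(I−A) / det(I−A) ≈
  [   1.3767     0.5354     0.4207]
  [   1.0899     2.0905     1.1663]
  [   0.8987     0.9050     1.6635]
Δx = (I − A)⁻¹ Δd with Δd having -30 in the Sector 1 component and 0 elsewhere.
So Δx_1 = L_11 · (-30), where L_11 = adj(I−A)_11 / det(I−A) = 0.5400 / 0.39225.
Δx_1 = 0.5400 × (-30) / 0.39225 = -16.20 / 0.39225 ≈ -41.3.

Δx_1 = -41.3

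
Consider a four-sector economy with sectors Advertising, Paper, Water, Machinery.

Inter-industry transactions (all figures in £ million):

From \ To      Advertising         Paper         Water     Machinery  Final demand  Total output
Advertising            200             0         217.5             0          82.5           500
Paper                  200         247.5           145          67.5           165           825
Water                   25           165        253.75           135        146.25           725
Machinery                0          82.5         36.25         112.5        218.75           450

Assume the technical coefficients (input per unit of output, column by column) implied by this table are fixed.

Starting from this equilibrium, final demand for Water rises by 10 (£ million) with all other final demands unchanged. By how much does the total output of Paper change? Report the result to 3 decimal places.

Δx_2 = 13.099

Technical coefficients a_ij = z_ij / X_j:
  a_11 = 200/500 = 0.40, a_21 = 200/500 = 0.40, a_31 = 25/500 = 0.05, a_41 = 0/500 = 0.00
  a_12 = 0/825 = 0.00, a_22 = 247.5/825 = 0.30, a_32 = 165/825 = 0.20, a_42 = 82.5/825 = 0.10
  a_13 = 217.5/725 = 0.30, a_23 = 145/725 = 0.20, a_33 = 253.75/725 = 0.35, a_43 = 36.25/725 = 0.05
  a_14 = 0/450 = 0.00, a_24 = 67.5/450 = 0.15, a_34 = 135/450 = 0.30, a_44 = 112.5/450 = 0.25
I − A =
  [   0.60     0.00    -0.30     0.00]
  [  -0.40     0.70    -0.20    -0.15]
  [  -0.05    -0.20     0.65    -0.30]
  [   0.00    -0.10    -0.05     0.75]
Compute the cofactors C_ij = (−1)^(i+j)·(3×3 minor ij) of I−A; the adjugate is their transpose:
adj(I−A) = Cᵀ =
  [ 0.283500   0.054000   0.153000   0.072000]
  [ 0.196875   0.272250   0.184500   0.128250]
  [ 0.097500   0.108000   0.306000   0.144000]
  [ 0.032750   0.043500   0.045000   0.214500]
det(I−A) = Σ_j (I−A)_1j·C_1j = (0.60)(0.283500) + (0.00)(0.196875) + (-0.30)(0.097500) + (0.00)(0.032750) = 0.14085
(I − A)⁻¹ = adj(I−A) / det(I−A) ≈
  [   2.0128     0.3834     1.0863     0.5112]
  [   1.3978     1.9329     1.3099     0.9105]
  [   0.6922     0.7668     2.1725     1.0224]
  [   0.2325     0.3088     0.3195     1.5229]
Δx = (I − A)⁻¹ Δd with Δd having +10 in the Water component and 0 elsewhere.
So Δx_2 = L_23 · (+10), where L_23 = adj(I−A)_23 / det(I−A) = 0.184500 / 0.14085.
Δx_2 = 0.184500 × (+10) / 0.14085 = 1.845 / 0.14085 ≈ 13.099.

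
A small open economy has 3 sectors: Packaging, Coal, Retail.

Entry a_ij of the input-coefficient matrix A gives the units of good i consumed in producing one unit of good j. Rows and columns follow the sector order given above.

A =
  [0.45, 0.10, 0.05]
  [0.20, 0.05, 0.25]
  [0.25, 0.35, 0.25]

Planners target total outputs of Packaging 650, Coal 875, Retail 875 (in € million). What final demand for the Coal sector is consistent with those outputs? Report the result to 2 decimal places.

I − A =
  [   0.55    -0.10    -0.05]
  [  -0.20     0.95    -0.25]
  [  -0.25    -0.35     0.75]
d = (I − A) x:
  d_1 = (+0.55)·650 + (-0.10)·875 + (-0.05)·875 = 226.25
  d_2 = (-0.20)·650 + (+0.95)·875 + (-0.25)·875 = 482.50
  d_3 = (-0.25)·650 + (-0.35)·875 + (+0.75)·875 = 187.50

d_2 = 482.50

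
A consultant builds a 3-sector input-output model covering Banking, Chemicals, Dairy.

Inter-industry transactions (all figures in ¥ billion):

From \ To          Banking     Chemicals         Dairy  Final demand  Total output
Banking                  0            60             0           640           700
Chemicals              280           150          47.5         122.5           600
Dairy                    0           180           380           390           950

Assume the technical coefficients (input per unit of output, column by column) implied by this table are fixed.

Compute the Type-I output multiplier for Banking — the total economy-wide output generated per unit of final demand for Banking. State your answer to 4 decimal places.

m_B = 1.9343

Technical coefficients a_ij = z_ij / X_j:
  a_BB = 0/700 = 0.00, a_CB = 280/700 = 0.40, a_DB = 0/700 = 0.00
  a_BC = 60/600 = 0.10, a_CC = 150/600 = 0.25, a_DC = 180/600 = 0.30
  a_BD = 0/950 = 0.00, a_CD = 47.5/950 = 0.05, a_DD = 380/950 = 0.40
I − A =
  [   1.00    -0.10     0.00]
  [  -0.40     0.75    -0.05]
  [   0.00    -0.30     0.60]
Cofactors of I−A, C_ij = (−1)^(i+j)·(minor ij) (rows/columns in the sector order above):
  C_11 = (0.75)(0.60) − (-0.05)(-0.30) = 0.4350
  C_12 = −[(-0.40)(0.60) − (-0.05)(0.00)] = 0.2400
  C_13 = (-0.40)(-0.30) − (0.75)(0.00) = 0.1200
  C_21 = −[(-0.10)(0.60) − (0.00)(-0.30)] = 0.0600
  C_22 = (1.00)(0.60) − (0.00)(0.00) = 0.6000
  C_23 = −[(1.00)(-0.30) − (-0.10)(0.00)] = 0.3000
  C_31 = (-0.10)(-0.05) − (0.00)(0.75) = 0.0050
  C_32 = −[(1.00)(-0.05) − (0.00)(-0.40)] = 0.0500
  C_33 = (1.00)(0.75) − (-0.10)(-0.40) = 0.7100
det(I−A) = Σ_j (I−A)_1j·C_1j = (1.00)(0.4350) + (-0.10)(0.2400) + (0.00)(0.1200) = 0.4110
adj(I−A) = Cᵀ =
  [ 0.4350   0.0600   0.0050]
  [ 0.2400   0.6000   0.0500]
  [ 0.1200   0.3000   0.7100]
(I − A)⁻¹ = adj(I−A) / det(I−A) ≈
  [   1.05839     0.14599     0.01217]
  [   0.58394     1.45985     0.12165]
  [   0.29197     0.72993     1.72749]
The output multiplier for sector j is the column-j sum of the Leontief inverse (I − A)⁻¹ = adj(I−A) / det(I−A).
Column B of adj(I−A): (0.4350, 0.2400, 0.1200); det(I−A) = 0.4110.
m_B = (0.4350 + 0.2400 + 0.1200) / 0.4110 = 0.795 / 0.4110 ≈ 1.9343.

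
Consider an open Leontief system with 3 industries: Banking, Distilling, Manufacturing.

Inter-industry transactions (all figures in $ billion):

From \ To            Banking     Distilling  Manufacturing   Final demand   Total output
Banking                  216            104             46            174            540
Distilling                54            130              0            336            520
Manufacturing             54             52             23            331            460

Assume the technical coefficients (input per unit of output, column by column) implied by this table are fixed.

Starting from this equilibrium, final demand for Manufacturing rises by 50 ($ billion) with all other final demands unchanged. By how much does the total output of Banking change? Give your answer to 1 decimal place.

Technical coefficients a_ij = z_ij / X_j:
  a_BB = 216/540 = 0.40, a_DB = 54/540 = 0.10, a_MB = 54/540 = 0.10
  a_BD = 104/520 = 0.20, a_DD = 130/520 = 0.25, a_MD = 52/520 = 0.10
  a_BM = 46/460 = 0.10, a_DM = 0/460 = 0.00, a_MM = 23/460 = 0.05
I − A =
  [   0.60    -0.20    -0.10]
  [  -0.10     0.75     0.00]
  [  -0.10    -0.10     0.95]
Cofactors of I−A, C_ij = (−1)^(i+j)·(minor ij) (rows/columns in the sector order above):
  C_11 = (0.75)(0.95) − (0.00)(-0.10) = 0.7125
  C_12 = −[(-0.10)(0.95) − (0.00)(-0.10)] = 0.0950
  C_13 = (-0.10)(-0.10) − (0.75)(-0.10) = 0.0850
  C_21 = −[(-0.20)(0.95) − (-0.10)(-0.10)] = 0.2000
  C_22 = (0.60)(0.95) − (-0.10)(-0.10) = 0.5600
  C_23 = −[(0.60)(-0.10) − (-0.20)(-0.10)] = 0.0800
  C_31 = (-0.20)(0.00) − (-0.10)(0.75) = 0.0750
  C_32 = −[(0.60)(0.00) − (-0.10)(-0.10)] = 0.0100
  C_33 = (0.60)(0.75) − (-0.20)(-0.10) = 0.4300
det(I−A) = Σ_j (I−A)_1j·C_1j = (0.60)(0.7125) + (-0.20)(0.0950) + (-0.10)(0.0850) = 0.4000
adj(I−A) = Cᵀ =
  [ 0.7125   0.2000   0.0750]
  [ 0.0950   0.5600   0.0100]
  [ 0.0850   0.0800   0.4300]
(I − A)⁻¹ = adj(I−A) / det(I−A) ≈
  [   1.7813     0.5000     0.1875]
  [   0.2375     1.4000     0.0250]
  [   0.2125     0.2000     1.0750]
Δx = (I − A)⁻¹ Δd with Δd having +50 in the Manufacturing component and 0 elsewhere.
So Δx_B = L_BM · (+50), where L_BM = adj(I−A)_BM / det(I−A) = 0.0750 / 0.4000.
Δx_B = 0.0750 × (+50) / 0.4000 = 3.75 / 0.4000 ≈ 9.4.

Δx_B = 9.4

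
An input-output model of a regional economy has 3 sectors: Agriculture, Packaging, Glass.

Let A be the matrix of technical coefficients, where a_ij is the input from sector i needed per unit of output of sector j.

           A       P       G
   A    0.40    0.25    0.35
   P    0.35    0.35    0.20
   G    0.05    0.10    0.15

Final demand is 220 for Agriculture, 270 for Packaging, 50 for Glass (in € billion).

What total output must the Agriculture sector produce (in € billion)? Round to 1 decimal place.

I − A =
  [   0.60    -0.25    -0.35]
  [  -0.35     0.65    -0.20]
  [  -0.05    -0.10     0.85]
Cofactors of I−A, C_ij = (−1)^(i+j)·(minor ij) (rows/columns in the sector order above):
  C_11 = (0.65)(0.85) − (-0.20)(-0.10) = 0.5325
  C_12 = −[(-0.35)(0.85) − (-0.20)(-0.05)] = 0.3075
  C_13 = (-0.35)(-0.10) − (0.65)(-0.05) = 0.0675
  C_21 = −[(-0.25)(0.85) − (-0.35)(-0.10)] = 0.2475
  C_22 = (0.60)(0.85) − (-0.35)(-0.05) = 0.4925
  C_23 = −[(0.60)(-0.10) − (-0.25)(-0.05)] = 0.0725
  C_31 = (-0.25)(-0.20) − (-0.35)(0.65) = 0.2775
  C_32 = −[(0.60)(-0.20) − (-0.35)(-0.35)] = 0.2425
  C_33 = (0.60)(0.65) − (-0.25)(-0.35) = 0.3025
det(I−A) = Σ_j (I−A)_1j·C_1j = (0.60)(0.5325) + (-0.25)(0.3075) + (-0.35)(0.0675) = 0.2190
adj(I−A) = Cᵀ =
  [ 0.5325   0.2475   0.2775]
  [ 0.3075   0.4925   0.2425]
  [ 0.0675   0.0725   0.3025]
(I − A)⁻¹ = adj(I−A) / det(I−A) ≈
  [   2.4315     1.1301     1.2671]
  [   1.4041     2.2489     1.1073]
  [   0.3082     0.3311     1.3813]
x = (I − A)⁻¹ d = adj(I−A)·d / det(I−A), with det(I−A) = 0.2190:
  x_A = (0.5325·220 + 0.2475·270 + 0.2775·50) / 0.2190 = 197.85 / 0.2190 ≈ 903.4
  x_P = (0.3075·220 + 0.4925·270 + 0.2425·50) / 0.2190 = 212.75 / 0.2190 ≈ 971.5
  x_G = (0.0675·220 + 0.0725·270 + 0.3025·50) / 0.2190 = 49.55 / 0.2190 ≈ 226.3

x_A = 903.4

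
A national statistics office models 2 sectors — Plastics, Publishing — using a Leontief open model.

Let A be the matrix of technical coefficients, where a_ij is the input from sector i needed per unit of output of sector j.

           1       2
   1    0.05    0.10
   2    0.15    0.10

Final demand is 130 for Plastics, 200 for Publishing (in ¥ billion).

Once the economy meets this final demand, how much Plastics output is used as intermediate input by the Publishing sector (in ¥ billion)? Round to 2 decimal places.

I − A =
  [   0.95    -0.10]
  [  -0.15     0.90]
det(I−A) = (0.95)(0.90) − (-0.10)(-0.15) = 0.8400
adj(I−A) = [[0.90, 0.10], [0.15, 0.95]]
(I − A)⁻¹ = adj(I−A) / det(I−A) ≈
  [   1.0714     0.1190]
  [   0.1786     1.1310]
First solve x = (I − A)⁻¹ d = adj(I−A)·d / det(I−A); in particular x_2 = (0.15·130 + 0.95·200) / 0.8400 = 209.50 / 0.8400 ≈ 249.4048.
Intermediate flow from 1 to 2: z_12 = a_12 · x_2 = 0.10 × 209.50 / 0.8400 = 20.95 / 0.8400 ≈ 24.94.

z_12 = 24.94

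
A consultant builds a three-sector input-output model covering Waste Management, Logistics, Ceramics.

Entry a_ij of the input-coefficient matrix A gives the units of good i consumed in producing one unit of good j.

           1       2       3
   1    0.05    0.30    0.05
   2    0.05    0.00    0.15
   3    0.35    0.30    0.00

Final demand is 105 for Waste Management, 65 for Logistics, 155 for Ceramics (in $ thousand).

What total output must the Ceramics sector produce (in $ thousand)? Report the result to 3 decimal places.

I − A =
  [   0.95    -0.30    -0.05]
  [  -0.05     1.00    -0.15]
  [  -0.35    -0.30     1.00]
Cofactors of I−A, C_ij = (−1)^(i+j)·(minor ij) (rows/columns in the sector order above):
  C_11 = (1.00)(1.00) − (-0.15)(-0.30) = 0.9550
  C_12 = −[(-0.05)(1.00) − (-0.15)(-0.35)] = 0.1025
  C_13 = (-0.05)(-0.30) − (1.00)(-0.35) = 0.3650
  C_21 = −[(-0.30)(1.00) − (-0.05)(-0.30)] = 0.3150
  C_22 = (0.95)(1.00) − (-0.05)(-0.35) = 0.9325
  C_23 = −[(0.95)(-0.30) − (-0.30)(-0.35)] = 0.3900
  C_31 = (-0.30)(-0.15) − (-0.05)(1.00) = 0.0950
  C_32 = −[(0.95)(-0.15) − (-0.05)(-0.05)] = 0.1450
  C_33 = (0.95)(1.00) − (-0.30)(-0.05) = 0.9350
det(I−A) = Σ_j (I−A)_1j·C_1j = (0.95)(0.9550) + (-0.30)(0.1025) + (-0.05)(0.3650) = 0.85825
adj(I−A) = Cᵀ =
  [ 0.9550   0.3150   0.0950]
  [ 0.1025   0.9325   0.1450]
  [ 0.3650   0.3900   0.9350]
(I − A)⁻¹ = adj(I−A) / det(I−A) ≈
  [   1.1127     0.3670     0.1107]
  [   0.1194     1.0865     0.1689]
  [   0.4253     0.4544     1.0894]
x = (I − A)⁻¹ d = adj(I−A)·d / det(I−A), with det(I−A) = 0.85825:
  x_1 = (0.9550·105 + 0.3150·65 + 0.0950·155) / 0.85825 = 135.475 / 0.85825 ≈ 157.850
  x_2 = (0.1025·105 + 0.9325·65 + 0.1450·155) / 0.85825 = 93.85 / 0.85825 ≈ 109.350
  x_3 = (0.3650·105 + 0.3900·65 + 0.9350·155) / 0.85825 = 208.60 / 0.85825 ≈ 243.053

x_3 = 243.053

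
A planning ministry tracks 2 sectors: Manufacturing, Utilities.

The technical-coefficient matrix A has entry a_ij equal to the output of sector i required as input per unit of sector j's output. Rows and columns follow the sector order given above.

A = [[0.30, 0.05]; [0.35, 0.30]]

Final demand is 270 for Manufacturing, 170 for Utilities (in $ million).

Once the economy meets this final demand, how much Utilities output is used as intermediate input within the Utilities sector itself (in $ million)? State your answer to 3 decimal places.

I − A =
  [   0.70    -0.05]
  [  -0.35     0.70]
det(I−A) = (0.70)(0.70) − (-0.05)(-0.35) = 0.4725
adj(I−A) = [[0.70, 0.05], [0.35, 0.70]]
(I − A)⁻¹ = adj(I−A) / det(I−A) ≈
  [   1.4815     0.1058]
  [   0.7407     1.4815]
First solve x = (I − A)⁻¹ d = adj(I−A)·d / det(I−A); in particular x_U = (0.35·270 + 0.70·170) / 0.4725 = 213.50 / 0.4725 ≈ 451.85185.
Intermediate flow from U to U: z_UU = a_UU · x_U = 0.30 × 213.50 / 0.4725 = 64.05 / 0.4725 ≈ 135.556.

z_UU = 135.556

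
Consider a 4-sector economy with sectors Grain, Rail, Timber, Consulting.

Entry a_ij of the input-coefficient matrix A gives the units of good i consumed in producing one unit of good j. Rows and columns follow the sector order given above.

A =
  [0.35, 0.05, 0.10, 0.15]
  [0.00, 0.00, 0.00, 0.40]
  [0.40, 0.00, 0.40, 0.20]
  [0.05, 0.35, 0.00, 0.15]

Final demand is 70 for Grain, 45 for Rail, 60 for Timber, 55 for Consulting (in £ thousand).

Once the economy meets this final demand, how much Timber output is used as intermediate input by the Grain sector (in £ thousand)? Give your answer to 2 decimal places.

I − A =
  [   0.65    -0.05    -0.10    -0.15]
  [   0.00     1.00     0.00    -0.40]
  [  -0.40     0.00     0.60    -0.20]
  [  -0.05    -0.35     0.00     0.85]
Compute the cofactors C_ij = (−1)^(i+j)·(3×3 minor ij) of I−A; the adjugate is their transpose:
adj(I−A) = Cᵀ =
  [ 0.4260   0.0640   0.0710   0.1220]
  [ 0.0120   0.2920   0.0020   0.1400]
  [ 0.2940   0.0840   0.4530   0.1980]
  [ 0.0300   0.1240   0.0050   0.3500]
det(I−A) = Σ_j (I−A)_1j·C_1j = (0.65)(0.4260) + (-0.05)(0.0120) + (-0.10)(0.2940) + (-0.15)(0.0300) = 0.2424
(I − A)⁻¹ = adj(I−A) / det(I−A) ≈
  [   1.7574     0.2640     0.2929     0.5033]
  [   0.0495     1.2046     0.0083     0.5776]
  [   1.2129     0.3465     1.8688     0.8168]
  [   0.1238     0.5116     0.0206     1.4439]
First solve x = (I − A)⁻¹ d = adj(I−A)·d / det(I−A); in particular x_1 = (0.4260·70 + 0.0640·45 + 0.0710·60 + 0.1220·55) / 0.2424 = 43.67 / 0.2424 ≈ 180.1568.
Intermediate flow from 3 to 1: z_31 = a_31 · x_1 = 0.40 × 43.67 / 0.2424 = 17.468 / 0.2424 ≈ 72.06.

z_31 = 72.06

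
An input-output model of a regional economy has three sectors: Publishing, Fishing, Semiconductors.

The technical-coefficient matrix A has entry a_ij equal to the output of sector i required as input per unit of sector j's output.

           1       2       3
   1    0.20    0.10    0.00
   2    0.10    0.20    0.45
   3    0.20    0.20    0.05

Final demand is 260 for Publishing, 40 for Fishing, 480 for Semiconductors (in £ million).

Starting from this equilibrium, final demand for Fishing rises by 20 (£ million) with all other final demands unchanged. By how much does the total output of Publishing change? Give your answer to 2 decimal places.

I − A =
  [   0.80    -0.10     0.00]
  [  -0.10     0.80    -0.45]
  [  -0.20    -0.20     0.95]
Cofactors of I−A, C_ij = (−1)^(i+j)·(minor ij) (rows/columns in the sector order above):
  C_11 = (0.80)(0.95) − (-0.45)(-0.20) = 0.6700
  C_12 = −[(-0.10)(0.95) − (-0.45)(-0.20)] = 0.1850
  C_13 = (-0.10)(-0.20) − (0.80)(-0.20) = 0.1800
  C_21 = −[(-0.10)(0.95) − (0.00)(-0.20)] = 0.0950
  C_22 = (0.80)(0.95) − (0.00)(-0.20) = 0.7600
  C_23 = −[(0.80)(-0.20) − (-0.10)(-0.20)] = 0.1800
  C_31 = (-0.10)(-0.45) − (0.00)(0.80) = 0.0450
  C_32 = −[(0.80)(-0.45) − (0.00)(-0.10)] = 0.3600
  C_33 = (0.80)(0.80) − (-0.10)(-0.10) = 0.6300
det(I−A) = Σ_j (I−A)_1j·C_1j = (0.80)(0.6700) + (-0.10)(0.1850) + (0.00)(0.1800) = 0.5175
adj(I−A) = Cᵀ =
  [ 0.6700   0.0950   0.0450]
  [ 0.1850   0.7600   0.3600]
  [ 0.1800   0.1800   0.6300]
(I − A)⁻¹ = adj(I−A) / det(I−A) ≈
  [   1.2947     0.1836     0.0870]
  [   0.3575     1.4686     0.6957]
  [   0.3478     0.3478     1.2174]
Δx = (I − A)⁻¹ Δd with Δd having +20 in the Fishing component and 0 elsewhere.
So Δx_1 = L_12 · (+20), where L_12 = adj(I−A)_12 / det(I−A) = 0.0950 / 0.5175.
Δx_1 = 0.0950 × (+20) / 0.5175 = 1.90 / 0.5175 ≈ 3.67.

Δx_1 = 3.67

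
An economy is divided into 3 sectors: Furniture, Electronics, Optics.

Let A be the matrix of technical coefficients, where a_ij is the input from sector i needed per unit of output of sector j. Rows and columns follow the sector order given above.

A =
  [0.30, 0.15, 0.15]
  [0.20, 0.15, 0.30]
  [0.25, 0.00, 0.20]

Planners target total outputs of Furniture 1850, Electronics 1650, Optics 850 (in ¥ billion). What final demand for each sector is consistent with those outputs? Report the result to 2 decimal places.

d_F = 920.00, d_E = 777.50, d_O = 217.50

I − A =
  [   0.70    -0.15    -0.15]
  [  -0.20     0.85    -0.30]
  [  -0.25     0.00     0.80]
d = (I − A) x:
  d_F = (+0.70)·1850 + (-0.15)·1650 + (-0.15)·850 = 920.00
  d_E = (-0.20)·1850 + (+0.85)·1650 + (-0.30)·850 = 777.50
  d_O = (-0.25)·1850 + (+0.00)·1650 + (+0.80)·850 = 217.50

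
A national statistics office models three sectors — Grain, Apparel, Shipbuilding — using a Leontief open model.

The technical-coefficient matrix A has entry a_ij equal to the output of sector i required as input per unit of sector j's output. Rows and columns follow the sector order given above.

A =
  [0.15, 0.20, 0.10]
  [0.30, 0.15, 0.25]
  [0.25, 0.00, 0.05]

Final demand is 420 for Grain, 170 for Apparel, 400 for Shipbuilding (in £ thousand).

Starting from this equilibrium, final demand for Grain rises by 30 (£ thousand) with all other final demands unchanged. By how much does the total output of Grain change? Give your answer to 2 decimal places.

I − A =
  [   0.85    -0.20    -0.10]
  [  -0.30     0.85    -0.25]
  [  -0.25     0.00     0.95]
Cofactors of I−A, C_ij = (−1)^(i+j)·(minor ij) (rows/columns in the sector order above):
  C_11 = (0.85)(0.95) − (-0.25)(0.00) = 0.8075
  C_12 = −[(-0.30)(0.95) − (-0.25)(-0.25)] = 0.3475
  C_13 = (-0.30)(0.00) − (0.85)(-0.25) = 0.2125
  C_21 = −[(-0.20)(0.95) − (-0.10)(0.00)] = 0.1900
  C_22 = (0.85)(0.95) − (-0.10)(-0.25) = 0.7825
  C_23 = −[(0.85)(0.00) − (-0.20)(-0.25)] = 0.0500
  C_31 = (-0.20)(-0.25) − (-0.10)(0.85) = 0.1350
  C_32 = −[(0.85)(-0.25) − (-0.10)(-0.30)] = 0.2425
  C_33 = (0.85)(0.85) − (-0.20)(-0.30) = 0.6625
det(I−A) = Σ_j (I−A)_1j·C_1j = (0.85)(0.8075) + (-0.20)(0.3475) + (-0.10)(0.2125) = 0.595625
adj(I−A) = Cᵀ =
  [ 0.8075   0.1900   0.1350]
  [ 0.3475   0.7825   0.2425]
  [ 0.2125   0.0500   0.6625]
(I − A)⁻¹ = adj(I−A) / det(I−A) ≈
  [   1.3557     0.3190     0.2267]
  [   0.5834     1.3137     0.4071]
  [   0.3568     0.0839     1.1123]
Δx = (I − A)⁻¹ Δd with Δd having +30 in the Grain component and 0 elsewhere.
So Δx_1 = L_11 · (+30), where L_11 = adj(I−A)_11 / det(I−A) = 0.8075 / 0.595625.
Δx_1 = 0.8075 × (+30) / 0.595625 = 24.225 / 0.595625 ≈ 40.67.

Δx_1 = 40.67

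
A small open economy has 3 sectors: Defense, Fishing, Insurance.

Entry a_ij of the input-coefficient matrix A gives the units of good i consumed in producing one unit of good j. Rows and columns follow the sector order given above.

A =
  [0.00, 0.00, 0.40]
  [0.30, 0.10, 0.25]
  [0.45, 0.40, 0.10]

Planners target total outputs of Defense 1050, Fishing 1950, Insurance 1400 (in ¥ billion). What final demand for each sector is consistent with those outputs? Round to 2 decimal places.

I − A =
  [   1.00     0.00    -0.40]
  [  -0.30     0.90    -0.25]
  [  -0.45    -0.40     0.90]
d = (I − A) x:
  d_1 = (+1.00)·1050 + (+0.00)·1950 + (-0.40)·1400 = 490.00
  d_2 = (-0.30)·1050 + (+0.90)·1950 + (-0.25)·1400 = 1090.00
  d_3 = (-0.45)·1050 + (-0.40)·1950 + (+0.90)·1400 = 7.50

d_1 = 490.00, d_2 = 1090.00, d_3 = 7.50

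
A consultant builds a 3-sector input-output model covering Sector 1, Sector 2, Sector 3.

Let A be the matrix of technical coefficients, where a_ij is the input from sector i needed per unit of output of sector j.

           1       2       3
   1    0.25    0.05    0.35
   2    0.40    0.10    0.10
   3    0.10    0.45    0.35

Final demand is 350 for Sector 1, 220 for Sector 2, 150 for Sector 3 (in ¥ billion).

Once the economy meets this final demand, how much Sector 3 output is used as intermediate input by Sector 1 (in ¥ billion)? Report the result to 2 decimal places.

I − A =
  [   0.75    -0.05    -0.35]
  [  -0.40     0.90    -0.10]
  [  -0.10    -0.45     0.65]
Cofactors of I−A, C_ij = (−1)^(i+j)·(minor ij) (rows/columns in the sector order above):
  C_11 = (0.90)(0.65) − (-0.10)(-0.45) = 0.5400
  C_12 = −[(-0.40)(0.65) − (-0.10)(-0.10)] = 0.2700
  C_13 = (-0.40)(-0.45) − (0.90)(-0.10) = 0.2700
  C_21 = −[(-0.05)(0.65) − (-0.35)(-0.45)] = 0.1900
  C_22 = (0.75)(0.65) − (-0.35)(-0.10) = 0.4525
  C_23 = −[(0.75)(-0.45) − (-0.05)(-0.10)] = 0.3425
  C_31 = (-0.05)(-0.10) − (-0.35)(0.90) = 0.3200
  C_32 = −[(0.75)(-0.10) − (-0.35)(-0.40)] = 0.2150
  C_33 = (0.75)(0.90) − (-0.05)(-0.40) = 0.6550
det(I−A) = Σ_j (I−A)_1j·C_1j = (0.75)(0.5400) + (-0.05)(0.2700) + (-0.35)(0.2700) = 0.2970
adj(I−A) = Cᵀ =
  [ 0.5400   0.1900   0.3200]
  [ 0.2700   0.4525   0.2150]
  [ 0.2700   0.3425   0.6550]
(I − A)⁻¹ = adj(I−A) / det(I−A) ≈
  [   1.8182     0.6397     1.0774]
  [   0.9091     1.5236     0.7239]
  [   0.9091     1.1532     2.2054]
First solve x = (I − A)⁻¹ d = adj(I−A)·d / det(I−A); in particular x_1 = (0.5400·350 + 0.1900·220 + 0.3200·150) / 0.2970 = 278.80 / 0.2970 ≈ 938.7205.
Intermediate flow from 3 to 1: z_31 = a_31 · x_1 = 0.10 × 278.80 / 0.2970 = 27.88 / 0.2970 ≈ 93.87.

z_31 = 93.87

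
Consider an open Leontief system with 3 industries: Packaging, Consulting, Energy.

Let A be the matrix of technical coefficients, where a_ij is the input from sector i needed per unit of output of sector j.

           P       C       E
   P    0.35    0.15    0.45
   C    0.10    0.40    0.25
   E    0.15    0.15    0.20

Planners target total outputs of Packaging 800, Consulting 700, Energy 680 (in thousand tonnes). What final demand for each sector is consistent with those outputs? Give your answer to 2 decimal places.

I − A =
  [   0.65    -0.15    -0.45]
  [  -0.10     0.60    -0.25]
  [  -0.15    -0.15     0.80]
d = (I − A) x:
  d_P = (+0.65)·800 + (-0.15)·700 + (-0.45)·680 = 109.00
  d_C = (-0.10)·800 + (+0.60)·700 + (-0.25)·680 = 170.00
  d_E = (-0.15)·800 + (-0.15)·700 + (+0.80)·680 = 319.00

d_P = 109.00, d_C = 170.00, d_E = 319.00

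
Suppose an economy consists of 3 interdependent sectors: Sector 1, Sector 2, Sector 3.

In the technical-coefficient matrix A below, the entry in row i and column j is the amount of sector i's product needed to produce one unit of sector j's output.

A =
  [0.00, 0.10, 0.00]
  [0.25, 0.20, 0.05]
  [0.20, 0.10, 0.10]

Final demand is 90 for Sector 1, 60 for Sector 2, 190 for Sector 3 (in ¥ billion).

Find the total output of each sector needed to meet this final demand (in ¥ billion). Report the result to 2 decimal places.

I − A =
  [   1.00    -0.10     0.00]
  [  -0.25     0.80    -0.05]
  [  -0.20    -0.10     0.90]
Cofactors of I−A, C_ij = (−1)^(i+j)·(minor ij) (rows/columns in the sector order above):
  C_11 = (0.80)(0.90) − (-0.05)(-0.10) = 0.7150
  C_12 = −[(-0.25)(0.90) − (-0.05)(-0.20)] = 0.2350
  C_13 = (-0.25)(-0.10) − (0.80)(-0.20) = 0.1850
  C_21 = −[(-0.10)(0.90) − (0.00)(-0.10)] = 0.0900
  C_22 = (1.00)(0.90) − (0.00)(-0.20) = 0.9000
  C_23 = −[(1.00)(-0.10) − (-0.10)(-0.20)] = 0.1200
  C_31 = (-0.10)(-0.05) − (0.00)(0.80) = 0.0050
  C_32 = −[(1.00)(-0.05) − (0.00)(-0.25)] = 0.0500
  C_33 = (1.00)(0.80) − (-0.10)(-0.25) = 0.7750
det(I−A) = Σ_j (I−A)_1j·C_1j = (1.00)(0.7150) + (-0.10)(0.2350) + (0.00)(0.1850) = 0.6915
adj(I−A) = Cᵀ =
  [ 0.7150   0.0900   0.0050]
  [ 0.2350   0.9000   0.0500]
  [ 0.1850   0.1200   0.7750]
(I − A)⁻¹ = adj(I−A) / det(I−A) ≈
  [   1.0340     0.1302     0.0072]
  [   0.3398     1.3015     0.0723]
  [   0.2675     0.1735     1.1208]
x = (I − A)⁻¹ d = adj(I−A)·d / det(I−A), with det(I−A) = 0.6915:
  x_1 = (0.7150·90 + 0.0900·60 + 0.0050·190) / 0.6915 = 70.70 / 0.6915 ≈ 102.24
  x_2 = (0.2350·90 + 0.9000·60 + 0.0500·190) / 0.6915 = 84.65 / 0.6915 ≈ 122.42
  x_3 = (0.1850·90 + 0.1200·60 + 0.7750·190) / 0.6915 = 171.10 / 0.6915 ≈ 247.43

x_1 = 102.24, x_2 = 122.42, x_3 = 247.43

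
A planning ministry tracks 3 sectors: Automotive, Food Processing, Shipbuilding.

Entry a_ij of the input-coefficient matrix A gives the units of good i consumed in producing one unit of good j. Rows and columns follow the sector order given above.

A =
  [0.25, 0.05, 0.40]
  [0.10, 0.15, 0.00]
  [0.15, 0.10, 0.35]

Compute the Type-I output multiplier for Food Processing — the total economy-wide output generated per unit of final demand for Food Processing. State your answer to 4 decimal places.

m_F = 1.6357

I − A =
  [   0.75    -0.05    -0.40]
  [  -0.10     0.85     0.00]
  [  -0.15    -0.10     0.65]
Cofactors of I−A, C_ij = (−1)^(i+j)·(minor ij) (rows/columns in the sector order above):
  C_11 = (0.85)(0.65) − (0.00)(-0.10) = 0.5525
  C_12 = −[(-0.10)(0.65) − (0.00)(-0.15)] = 0.0650
  C_13 = (-0.10)(-0.10) − (0.85)(-0.15) = 0.1375
  C_21 = −[(-0.05)(0.65) − (-0.40)(-0.10)] = 0.0725
  C_22 = (0.75)(0.65) − (-0.40)(-0.15) = 0.4275
  C_23 = −[(0.75)(-0.10) − (-0.05)(-0.15)] = 0.0825
  C_31 = (-0.05)(0.00) − (-0.40)(0.85) = 0.3400
  C_32 = −[(0.75)(0.00) − (-0.40)(-0.10)] = 0.0400
  C_33 = (0.75)(0.85) − (-0.05)(-0.10) = 0.6325
det(I−A) = Σ_j (I−A)_1j·C_1j = (0.75)(0.5525) + (-0.05)(0.0650) + (-0.40)(0.1375) = 0.356125
adj(I−A) = Cᵀ =
  [ 0.5525   0.0725   0.3400]
  [ 0.0650   0.4275   0.0400]
  [ 0.1375   0.0825   0.6325]
(I − A)⁻¹ = adj(I−A) / det(I−A) ≈
  [   1.55142     0.20358     0.95472]
  [   0.18252     1.20042     0.11232]
  [   0.38610     0.23166     1.77606]
The output multiplier for sector j is the column-j sum of the Leontief inverse (I − A)⁻¹ = adj(I−A) / det(I−A).
Column F of adj(I−A): (0.0725, 0.4275, 0.0825); det(I−A) = 0.356125.
m_F = (0.0725 + 0.4275 + 0.0825) / 0.356125 = 0.5825 / 0.356125 ≈ 1.6357.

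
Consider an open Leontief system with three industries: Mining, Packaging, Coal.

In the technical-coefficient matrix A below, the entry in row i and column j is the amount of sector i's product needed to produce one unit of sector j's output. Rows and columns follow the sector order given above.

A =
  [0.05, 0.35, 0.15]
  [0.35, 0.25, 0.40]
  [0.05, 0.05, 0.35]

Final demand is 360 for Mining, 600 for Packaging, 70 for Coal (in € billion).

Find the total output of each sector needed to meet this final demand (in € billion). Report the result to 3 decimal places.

I − A =
  [   0.95    -0.35    -0.15]
  [  -0.35     0.75    -0.40]
  [  -0.05    -0.05     0.65]
Cofactors of I−A, C_ij = (−1)^(i+j)·(minor ij) (rows/columns in the sector order above):
  C_11 = (0.75)(0.65) − (-0.40)(-0.05) = 0.4675
  C_12 = −[(-0.35)(0.65) − (-0.40)(-0.05)] = 0.2475
  C_13 = (-0.35)(-0.05) − (0.75)(-0.05) = 0.0550
  C_21 = −[(-0.35)(0.65) − (-0.15)(-0.05)] = 0.2350
  C_22 = (0.95)(0.65) − (-0.15)(-0.05) = 0.6100
  C_23 = −[(0.95)(-0.05) − (-0.35)(-0.05)] = 0.0650
  C_31 = (-0.35)(-0.40) − (-0.15)(0.75) = 0.2525
  C_32 = −[(0.95)(-0.40) − (-0.15)(-0.35)] = 0.4325
  C_33 = (0.95)(0.75) − (-0.35)(-0.35) = 0.5900
det(I−A) = Σ_j (I−A)_1j·C_1j = (0.95)(0.4675) + (-0.35)(0.2475) + (-0.15)(0.0550) = 0.34925
adj(I−A) = Cᵀ =
  [ 0.4675   0.2350   0.2525]
  [ 0.2475   0.6100   0.4325]
  [ 0.0550   0.0650   0.5900]
(I − A)⁻¹ = adj(I−A) / det(I−A) ≈
  [   1.3386     0.6729     0.7230]
  [   0.7087     1.7466     1.2384]
  [   0.1575     0.1861     1.6893]
x = (I − A)⁻¹ d = adj(I−A)·d / det(I−A), with det(I−A) = 0.34925:
  x_M = (0.4675·360 + 0.2350·600 + 0.2525·70) / 0.34925 = 326.975 / 0.34925 ≈ 936.220
  x_P = (0.2475·360 + 0.6100·600 + 0.4325·70) / 0.34925 = 485.375 / 0.34925 ≈ 1389.764
  x_C = (0.0550·360 + 0.0650·600 + 0.5900·70) / 0.34925 = 100.10 / 0.34925 ≈ 286.614

x_M = 936.220, x_P = 1389.764, x_C = 286.614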